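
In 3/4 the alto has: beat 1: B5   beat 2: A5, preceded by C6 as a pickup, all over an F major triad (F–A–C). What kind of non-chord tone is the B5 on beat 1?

Passing tone.

The harmony at that moment is F major triad (F, A, C); B5 is not a chord tone.
It is approached by step down from C6 and left by step down to A5.
Step in, step out in the same direction — a passing tone.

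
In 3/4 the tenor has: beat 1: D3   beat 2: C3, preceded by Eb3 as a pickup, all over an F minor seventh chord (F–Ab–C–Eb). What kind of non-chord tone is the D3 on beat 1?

Passing tone.

The harmony at that moment is F minor seventh chord (F, Ab, C, Eb); D3 is not a chord tone.
It is approached by step down from Eb3 and left by step down to C3.
Step in, step out in the same direction — a passing tone.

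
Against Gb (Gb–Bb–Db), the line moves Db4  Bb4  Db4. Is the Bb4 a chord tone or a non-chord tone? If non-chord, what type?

Gb major triad contains Gb, Bb, Db; Bb is the third, so it is a chord tone.

Chord tone (the third of Gb major triad).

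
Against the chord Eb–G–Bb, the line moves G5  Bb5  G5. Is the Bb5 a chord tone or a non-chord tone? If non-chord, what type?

Eb major triad contains Eb, G, Bb; Bb is the fifth, so it is a chord tone.

Chord tone (the fifth of Eb major triad).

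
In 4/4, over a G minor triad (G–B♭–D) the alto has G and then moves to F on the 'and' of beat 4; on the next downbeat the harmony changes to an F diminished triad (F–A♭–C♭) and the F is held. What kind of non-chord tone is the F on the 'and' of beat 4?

Anticipation.

The harmony at that moment is G minor triad (G, B♭, D); F is not a chord tone.
It is approached by step down from G and then sustained as the same pitch into the next harmony.
Arriving early and becoming a chord tone when the harmony changes — an anticipation.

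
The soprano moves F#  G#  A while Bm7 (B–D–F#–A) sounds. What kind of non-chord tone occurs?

G# is a passing tone.

The harmony at that moment is B minor seventh chord (B, D, F#, A); G# is not a chord tone.
It is approached by step up from F# and left by step up to A.
Step in, step out in the same direction — a passing tone.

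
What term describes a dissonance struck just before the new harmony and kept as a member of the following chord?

Anticipation.

Approach: ahead of the chord change (typically by step), so it is dissonant against the current harmony. Departure: none — the same pitch is restated or held and is a chord tone of the new harmony.
Dissonant first, consonant once the harmony catches up: the note simply arrives early — an anticipation. (The reverse timing, consonant first and dissonant after the change, would be a suspension or retardation.)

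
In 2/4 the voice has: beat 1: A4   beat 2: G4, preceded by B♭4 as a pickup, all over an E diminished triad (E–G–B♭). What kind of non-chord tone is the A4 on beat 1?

The harmony at that moment is E diminished triad (E, G, B♭); A4 is not a chord tone.
It is approached by step down from B♭4 and left by step down to G4.
Step in, step out in the same direction — a passing tone.

Passing tone.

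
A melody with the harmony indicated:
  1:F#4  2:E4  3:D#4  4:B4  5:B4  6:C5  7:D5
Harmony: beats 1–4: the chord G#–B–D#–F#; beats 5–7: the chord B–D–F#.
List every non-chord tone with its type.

The harmony at that moment is G# minor seventh chord (G#, B, D#, F#); E4 is not a chord tone.
It is approached by step down from F#4 and left by step down to D#4.
Step in, step out in the same direction — a passing tone.
The harmony at that moment is B minor triad (B, D, F#); C5 is not a chord tone.
It is approached by step up from B4 and left by step up to D5.
Step in, step out in the same direction — a passing tone.

E4 (beat 2) — passing tone; C5 (beat 6) — passing tone.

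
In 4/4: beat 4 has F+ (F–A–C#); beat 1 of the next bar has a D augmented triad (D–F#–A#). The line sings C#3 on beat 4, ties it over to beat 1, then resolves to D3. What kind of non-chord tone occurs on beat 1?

The harmony at that moment is D augmented triad (D, F#, A#); C#3 is not a chord tone.
It is held over (the same pitch as the preceding C#3) and left by step up to D3.
Held over from the previous chord and resolving up by step — a retardation.

Retardation.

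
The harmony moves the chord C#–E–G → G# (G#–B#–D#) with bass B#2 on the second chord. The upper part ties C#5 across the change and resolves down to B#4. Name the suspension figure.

At the second chord the bass is B#2. The suspended C#5 lies a ninth above the bass; after resolving down by step to B#4, the interval above the bass becomes an octave.
Suspension figures are named by those two intervals: 9–8.

9–8 suspension.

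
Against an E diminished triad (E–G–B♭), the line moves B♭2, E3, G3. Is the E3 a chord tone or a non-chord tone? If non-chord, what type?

Chord tone (the root of E diminished triad).

E diminished triad contains E, G, B♭; E is the root, so it is a chord tone.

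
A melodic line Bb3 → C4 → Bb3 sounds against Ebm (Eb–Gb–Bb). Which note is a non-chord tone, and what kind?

The harmony at that moment is Eb minor triad (Eb, Gb, Bb); C4 is not a chord tone.
It is approached by step up from Bb3 and left by step down to Bb3.
Step away and step back to the same note — a neighbor tone (upper neighbor).

C4 is a neighbor tone.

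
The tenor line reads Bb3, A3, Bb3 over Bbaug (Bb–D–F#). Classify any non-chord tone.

A3 is a neighbor tone.

The harmony at that moment is Bb augmented triad (Bb, D, F#); A3 is not a chord tone.
It is approached by step down from Bb3 and left by step up to Bb3.
Step away and step back to the same note — a neighbor tone (lower neighbor).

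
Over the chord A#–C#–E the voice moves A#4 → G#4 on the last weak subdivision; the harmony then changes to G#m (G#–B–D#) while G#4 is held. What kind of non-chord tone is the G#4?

G#4 is an anticipation.

The harmony at that moment is A# diminished triad (A#, C#, E); G#4 is not a chord tone.
It is approached by step down from A#4 and then sustained as the same pitch into the next harmony.
Arriving early and becoming a chord tone when the harmony changes — an anticipation.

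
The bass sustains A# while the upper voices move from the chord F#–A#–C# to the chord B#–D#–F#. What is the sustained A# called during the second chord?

Pedal tone (pedal point).

The harmony at that moment is B# diminished triad (B#, D#, F#); A# is not a chord tone.
It is held over (the same pitch as the preceding A#) and then sustained as the same pitch into the next harmony.
Sustained through a change of harmony — a pedal tone.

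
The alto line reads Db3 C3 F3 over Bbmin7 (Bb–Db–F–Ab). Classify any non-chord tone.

C3 is an escape tone.

The harmony at that moment is Bb minor seventh chord (Bb, Db, F, Ab); C3 is not a chord tone.
It is approached by step down from Db3 and left by leap up to F3.
Step in, leap out — an escape tone.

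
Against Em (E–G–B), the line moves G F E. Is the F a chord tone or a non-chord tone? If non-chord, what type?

Non-chord tone — a passing tone.

The harmony at that moment is E minor triad (E, G, B); F is not a chord tone.
It is approached by step down from G and left by step down to E.
Step in, step out in the same direction — a passing tone.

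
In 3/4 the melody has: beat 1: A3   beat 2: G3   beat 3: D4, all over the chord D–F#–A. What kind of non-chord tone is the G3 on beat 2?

Escape tone.

The harmony at that moment is D major triad (D, F#, A); G3 is not a chord tone.
It is approached by step down from A3 and left by leap up to D4.
Step in, leap out, on a weak beat — an escape tone.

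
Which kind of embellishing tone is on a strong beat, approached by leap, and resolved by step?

Appoggiatura.

Approach: by leap. Departure: by step. Metric position: strong.
Leap in, step out, in a metrically strong position — an appoggiatura. (It is the mirror image of the escape tone, which steps in and leaps out from a weak position.)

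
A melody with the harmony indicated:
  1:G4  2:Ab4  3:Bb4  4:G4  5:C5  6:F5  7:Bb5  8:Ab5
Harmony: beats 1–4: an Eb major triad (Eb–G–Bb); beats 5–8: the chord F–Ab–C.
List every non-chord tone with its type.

Ab4 (beat 2) — passing tone; Bb5 (beat 7) — appoggiatura.

The harmony at that moment is Eb major triad (Eb, G, Bb); Ab4 is not a chord tone.
It is approached by step up from G4 and left by step up to Bb4.
Step in, step out in the same direction — a passing tone.
The harmony at that moment is F minor triad (F, Ab, C); Bb5 is not a chord tone.
It is approached by leap up from F5 and left by step down to Ab5.
Leap in, step out — an appoggiatura.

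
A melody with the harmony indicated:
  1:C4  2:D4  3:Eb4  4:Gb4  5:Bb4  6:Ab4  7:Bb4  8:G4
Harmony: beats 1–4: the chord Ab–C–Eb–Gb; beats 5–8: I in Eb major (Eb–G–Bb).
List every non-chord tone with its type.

The harmony at that moment is Ab dominant seventh chord (Ab, C, Eb, Gb); D4 is not a chord tone.
It is approached by step up from C4 and left by step up to Eb4.
Step in, step out in the same direction — a passing tone.
The harmony at that moment is Eb major triad (Eb, G, Bb); Ab4 is not a chord tone.
It is approached by step down from Bb4 and left by step up to Bb4.
Step away and step back to the same note — a neighbor tone (lower neighbor).

D4 (beat 2) — passing tone; Ab4 (beat 6) — neighbor tone.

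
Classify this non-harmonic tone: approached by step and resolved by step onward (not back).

Passing tone.

Approach: by step. Departure: by step, continuing in the same direction.
Stepwise on both sides with no change of direction means the note fills in the space between two different chord tones — a passing tone. (Had it turned back to its starting note it would be a neighbor tone instead.)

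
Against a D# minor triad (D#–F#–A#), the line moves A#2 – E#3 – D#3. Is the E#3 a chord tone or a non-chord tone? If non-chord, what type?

Non-chord tone — an appoggiatura.

The harmony at that moment is D# minor triad (D#, F#, A#); E#3 is not a chord tone.
It is approached by leap up from A#2 and left by step down to D#3.
Leap in, step out — an appoggiatura.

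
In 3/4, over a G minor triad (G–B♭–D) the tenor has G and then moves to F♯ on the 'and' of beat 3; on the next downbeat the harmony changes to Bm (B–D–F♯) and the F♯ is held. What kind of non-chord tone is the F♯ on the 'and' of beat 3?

Anticipation.

The harmony at that moment is G minor triad (G, B♭, D); F♯ is not a chord tone.
It is approached by step down from G and then sustained as the same pitch into the next harmony.
Arriving early and becoming a chord tone when the harmony changes — an anticipation.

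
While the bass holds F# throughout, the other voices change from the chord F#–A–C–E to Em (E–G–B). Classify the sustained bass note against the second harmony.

Pedal tone (pedal point).

The harmony at that moment is E minor triad (E, G, B); F# is not a chord tone.
It is held over (the same pitch as the preceding F#) and then sustained as the same pitch into the next harmony.
Sustained through a change of harmony — a pedal tone.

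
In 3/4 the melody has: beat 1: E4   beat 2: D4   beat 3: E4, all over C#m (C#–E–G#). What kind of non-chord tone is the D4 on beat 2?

The harmony at that moment is C# minor triad (C#, E, G#); D4 is not a chord tone.
It is approached by step down from E4 and left by step up to E4.
Step away and step back to the same note — a neighbor tone (lower neighbor).

Lower neighbor tone.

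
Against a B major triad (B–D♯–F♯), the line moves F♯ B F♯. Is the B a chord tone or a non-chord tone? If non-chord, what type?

B major triad contains B, D♯, F♯; B is the root, so it is a chord tone.

Chord tone (the root of B major triad).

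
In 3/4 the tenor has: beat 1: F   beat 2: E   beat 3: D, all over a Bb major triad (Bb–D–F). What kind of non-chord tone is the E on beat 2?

The harmony at that moment is Bb major triad (Bb, D, F); E is not a chord tone.
It is approached by step down from F and left by step down to D.
Step in, step out in the same direction — a passing tone.

Passing tone.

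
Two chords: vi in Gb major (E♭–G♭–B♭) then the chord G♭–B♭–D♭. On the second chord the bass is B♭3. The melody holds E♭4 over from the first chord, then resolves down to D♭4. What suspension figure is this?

At the second chord the bass is B♭3. The suspended E♭4 lies a fourth above the bass; after resolving down by step to D♭4, the interval above the bass becomes a third.
Suspension figures are named by those two intervals: 4–3.

4–3 suspension.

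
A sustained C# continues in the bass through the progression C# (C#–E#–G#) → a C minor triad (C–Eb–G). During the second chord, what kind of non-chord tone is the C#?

Pedal tone (pedal point).

The harmony at that moment is C minor triad (C, Eb, G); C# is not a chord tone.
It is held over (the same pitch as the preceding C#) and then sustained as the same pitch into the next harmony.
Sustained through a change of harmony — a pedal tone.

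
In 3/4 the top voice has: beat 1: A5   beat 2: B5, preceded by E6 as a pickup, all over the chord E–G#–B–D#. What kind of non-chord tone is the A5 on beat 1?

Appoggiatura.

The harmony at that moment is E major seventh chord (E, G#, B, D#); A5 is not a chord tone.
It is approached by leap down from E6 and left by step up to B5.
Leap in, step out, metrically accented — an appoggiatura.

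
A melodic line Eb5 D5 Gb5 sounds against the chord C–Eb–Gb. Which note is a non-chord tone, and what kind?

The harmony at that moment is C diminished triad (C, Eb, Gb); D5 is not a chord tone.
It is approached by step down from Eb5 and left by leap up to Gb5.
Step in, leap out — an escape tone.

D5 is an escape tone.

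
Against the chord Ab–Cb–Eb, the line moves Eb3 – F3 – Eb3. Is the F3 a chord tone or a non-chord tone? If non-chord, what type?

The harmony at that moment is Ab minor triad (Ab, Cb, Eb); F3 is not a chord tone.
It is approached by step up from Eb3 and left by step down to Eb3.
Step away and step back to the same note — a neighbor tone (upper neighbor).

Non-chord tone — a neighbor tone.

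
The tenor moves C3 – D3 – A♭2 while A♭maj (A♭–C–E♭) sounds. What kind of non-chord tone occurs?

D3 is an escape tone.

The harmony at that moment is A♭ major triad (A♭, C, E♭); D3 is not a chord tone.
It is approached by step up from C3 and left by leap down to A♭2.
Step in, leap out — an escape tone.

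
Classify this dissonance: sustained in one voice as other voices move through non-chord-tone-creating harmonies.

Pedal tone.

Approach: none. Departure: none — a single pitch is sustained while the chords change around it, passing through harmonies that do not contain it.
No melodic motion at all; the dissonance is created entirely by the moving harmonies against the stationary note — a pedal tone (pedal point).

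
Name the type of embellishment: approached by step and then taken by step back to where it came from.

Approach: by step. Departure: by step in the opposite direction, back to the starting pitch.
Stepwise on both sides but reversing to return to the same chord tone — a neighbor tone. (Had it continued onward in the same direction it would be a passing tone instead.)

Neighbor tone.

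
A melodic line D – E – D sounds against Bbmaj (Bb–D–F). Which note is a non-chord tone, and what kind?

The harmony at that moment is Bb major triad (Bb, D, F); E is not a chord tone.
It is approached by step up from D and left by step down to D.
Step away and step back to the same note — a neighbor tone (upper neighbor).

E is a neighbor tone.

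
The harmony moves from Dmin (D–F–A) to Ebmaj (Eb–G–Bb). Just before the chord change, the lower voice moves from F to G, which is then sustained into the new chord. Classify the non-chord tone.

G is an anticipation.

The harmony at that moment is D minor triad (D, F, A); G is not a chord tone.
It is approached by step up from F and then sustained as the same pitch into the next harmony.
Arriving early and becoming a chord tone when the harmony changes — an anticipation.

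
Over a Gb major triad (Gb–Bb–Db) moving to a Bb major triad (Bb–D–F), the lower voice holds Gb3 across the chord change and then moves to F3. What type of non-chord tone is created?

The harmony at that moment is Bb major triad (Bb, D, F); Gb3 is not a chord tone.
It is held over (the same pitch as the preceding Gb3) and left by step down to F3.
Held over from the previous chord and resolving down by step — a suspension.

Gb3 is a suspension.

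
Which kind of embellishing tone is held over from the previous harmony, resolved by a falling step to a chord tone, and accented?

Suspension.

Approach: by preparation — the pitch is first a chord tone, then held (tied or repeated) while the harmony changes under it. Departure: down by step. Metric position: strong.
A prepared dissonance that resolves downward by step — a suspension. (The same figure resolving upward would be a retardation.)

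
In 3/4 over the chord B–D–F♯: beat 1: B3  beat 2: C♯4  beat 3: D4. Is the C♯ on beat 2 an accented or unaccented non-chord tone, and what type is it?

Unaccented passing tone.

The harmony at that moment is B minor triad (B, D, F♯); C♯4 is not a chord tone.
It is approached by step up from B3 and left by step up to D4.
Step in, step out in the same direction — a passing tone.
It falls on a weak beat, so it is unaccented.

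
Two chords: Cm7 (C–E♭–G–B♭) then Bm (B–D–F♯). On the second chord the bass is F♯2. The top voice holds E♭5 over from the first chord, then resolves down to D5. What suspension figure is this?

7–6 suspension.

At the second chord the bass is F♯2. The suspended E♭5 lies a seventh above the bass; after resolving down by step to D5, the interval above the bass becomes a sixth.
Suspension figures are named by those two intervals: 7–6.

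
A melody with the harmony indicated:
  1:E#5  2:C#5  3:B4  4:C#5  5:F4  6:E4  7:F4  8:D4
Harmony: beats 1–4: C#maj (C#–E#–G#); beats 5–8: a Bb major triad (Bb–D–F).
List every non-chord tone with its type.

The harmony at that moment is C# major triad (C#, E#, G#); B4 is not a chord tone.
It is approached by step down from C#5 and left by step up to C#5.
Step away and step back to the same note — a neighbor tone (lower neighbor).
The harmony at that moment is Bb major triad (Bb, D, F); E4 is not a chord tone.
It is approached by step down from F4 and left by step up to F4.
Step away and step back to the same note — a neighbor tone (lower neighbor).

B4 (beat 3) — neighbor tone; E4 (beat 6) — neighbor tone.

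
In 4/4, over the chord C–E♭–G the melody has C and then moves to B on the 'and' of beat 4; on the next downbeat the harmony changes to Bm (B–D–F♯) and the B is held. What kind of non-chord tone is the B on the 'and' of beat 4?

The harmony at that moment is C minor triad (C, E♭, G); B is not a chord tone.
It is approached by step down from C and then sustained as the same pitch into the next harmony.
Arriving early and becoming a chord tone when the harmony changes — an anticipation.

Anticipation.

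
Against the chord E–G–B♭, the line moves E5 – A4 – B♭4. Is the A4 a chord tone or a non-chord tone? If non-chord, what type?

Non-chord tone — an appoggiatura.

The harmony at that moment is E diminished triad (E, G, B♭); A4 is not a chord tone.
It is approached by leap down from E5 and left by step up to B♭4.
Leap in, step out — an appoggiatura.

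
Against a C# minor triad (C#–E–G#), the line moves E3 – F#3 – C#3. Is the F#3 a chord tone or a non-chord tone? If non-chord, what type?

Non-chord tone — an escape tone.

The harmony at that moment is C# minor triad (C#, E, G#); F#3 is not a chord tone.
It is approached by step up from E3 and left by leap down to C#3.
Step in, leap out — an escape tone.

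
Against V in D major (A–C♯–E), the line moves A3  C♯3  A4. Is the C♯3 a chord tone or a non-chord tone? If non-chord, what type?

Chord tone (the third of A major triad).

A major triad contains A, C♯, E; C♯ is the third, so it is a chord tone.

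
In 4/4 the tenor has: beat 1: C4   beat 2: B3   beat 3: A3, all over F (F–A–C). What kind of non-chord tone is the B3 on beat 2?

Passing tone.

The harmony at that moment is F major triad (F, A, C); B3 is not a chord tone.
It is approached by step down from C4 and left by step down to A3.
Step in, step out in the same direction — a passing tone.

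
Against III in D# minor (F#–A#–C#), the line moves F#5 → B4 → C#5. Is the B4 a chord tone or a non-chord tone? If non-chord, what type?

The harmony at that moment is F# major triad (F#, A#, C#); B4 is not a chord tone.
It is approached by leap down from F#5 and left by step up to C#5.
Leap in, step out — an appoggiatura.

Non-chord tone — an appoggiatura.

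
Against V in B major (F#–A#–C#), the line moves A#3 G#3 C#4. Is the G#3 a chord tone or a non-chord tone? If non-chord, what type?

Non-chord tone — an escape tone.

The harmony at that moment is F# major triad (F#, A#, C#); G#3 is not a chord tone.
It is approached by step down from A#3 and left by leap up to C#4.
Step in, leap out — an escape tone.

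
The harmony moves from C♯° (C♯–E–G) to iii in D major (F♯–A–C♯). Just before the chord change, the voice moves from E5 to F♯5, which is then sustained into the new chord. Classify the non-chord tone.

The harmony at that moment is C♯ diminished triad (C♯, E, G); F♯5 is not a chord tone.
It is approached by step up from E5 and then sustained as the same pitch into the next harmony.
Arriving early and becoming a chord tone when the harmony changes — an anticipation.

F♯5 is an anticipation.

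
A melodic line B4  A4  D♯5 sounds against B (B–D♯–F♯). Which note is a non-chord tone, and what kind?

The harmony at that moment is B major triad (B, D♯, F♯); A4 is not a chord tone.
It is approached by step down from B4 and left by leap up to D♯5.
Step in, leap out — an escape tone.

A4 is an escape tone.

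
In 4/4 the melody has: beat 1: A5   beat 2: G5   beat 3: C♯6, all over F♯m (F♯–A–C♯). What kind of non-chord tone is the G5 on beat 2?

The harmony at that moment is F♯ minor triad (F♯, A, C♯); G5 is not a chord tone.
It is approached by step down from A5 and left by leap up to C♯6.
Step in, leap out, on a weak beat — an escape tone.

Escape tone.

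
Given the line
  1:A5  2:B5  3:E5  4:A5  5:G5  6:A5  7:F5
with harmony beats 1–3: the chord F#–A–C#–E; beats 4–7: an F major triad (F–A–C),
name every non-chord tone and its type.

The harmony at that moment is F# minor seventh chord (F#, A, C#, E); B5 is not a chord tone.
It is approached by step up from A5 and left by leap down to E5.
Step in, leap out — an escape tone.
The harmony at that moment is F major triad (F, A, C); G5 is not a chord tone.
It is approached by step down from A5 and left by step up to A5.
Step away and step back to the same note — a neighbor tone (lower neighbor).

B5 (beat 2) — escape tone; G5 (beat 5) — neighbor tone.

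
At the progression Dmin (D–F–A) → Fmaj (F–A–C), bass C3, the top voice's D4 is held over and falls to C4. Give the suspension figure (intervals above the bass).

At the second chord the bass is C3. The suspended D4 lies a ninth above the bass; after resolving down by step to C4, the interval above the bass becomes an octave.
Suspension figures are named by those two intervals: 9–8.

9–8 suspension.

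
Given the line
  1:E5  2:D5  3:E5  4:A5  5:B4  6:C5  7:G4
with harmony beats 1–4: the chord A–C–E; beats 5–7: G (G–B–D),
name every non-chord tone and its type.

The harmony at that moment is A minor triad (A, C, E); D5 is not a chord tone.
It is approached by step down from E5 and left by step up to E5.
Step away and step back to the same note — a neighbor tone (lower neighbor).
The harmony at that moment is G major triad (G, B, D); C5 is not a chord tone.
It is approached by step up from B4 and left by leap down to G4.
Step in, leap out — an escape tone.

D5 (beat 2) — neighbor tone; C5 (beat 6) — escape tone.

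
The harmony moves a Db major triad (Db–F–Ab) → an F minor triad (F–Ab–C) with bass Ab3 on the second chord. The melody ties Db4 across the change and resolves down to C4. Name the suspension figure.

At the second chord the bass is Ab3. The suspended Db4 lies a fourth above the bass; after resolving down by step to C4, the interval above the bass becomes a third.
Suspension figures are named by those two intervals: 4–3.

4–3 suspension.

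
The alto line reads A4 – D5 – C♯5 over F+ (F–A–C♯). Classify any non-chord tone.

D5 is an appoggiatura.

The harmony at that moment is F augmented triad (F, A, C♯); D5 is not a chord tone.
It is approached by leap up from A4 and left by step down to C♯5.
Leap in, step out — an appoggiatura.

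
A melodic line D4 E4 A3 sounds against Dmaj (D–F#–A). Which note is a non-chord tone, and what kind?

E4 is an escape tone.

The harmony at that moment is D major triad (D, F#, A); E4 is not a chord tone.
It is approached by step up from D4 and left by leap down to A3.
Step in, leap out — an escape tone.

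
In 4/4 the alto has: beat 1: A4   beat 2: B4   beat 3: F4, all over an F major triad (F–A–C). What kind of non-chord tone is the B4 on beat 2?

Escape tone.

The harmony at that moment is F major triad (F, A, C); B4 is not a chord tone.
It is approached by step up from A4 and left by leap down to F4.
Step in, leap out, on a weak beat — an escape tone.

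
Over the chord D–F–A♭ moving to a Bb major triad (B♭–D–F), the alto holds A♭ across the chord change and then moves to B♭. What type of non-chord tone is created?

The harmony at that moment is B♭ major triad (B♭, D, F); A♭ is not a chord tone.
It is held over (the same pitch as the preceding A♭) and left by step up to B♭.
Held over from the previous chord and resolving up by step — a retardation.

A♭ is a retardation.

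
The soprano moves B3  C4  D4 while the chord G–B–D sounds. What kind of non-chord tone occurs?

The harmony at that moment is G major triad (G, B, D); C4 is not a chord tone.
It is approached by step up from B3 and left by step up to D4.
Step in, step out in the same direction — a passing tone.

C4 is a passing tone.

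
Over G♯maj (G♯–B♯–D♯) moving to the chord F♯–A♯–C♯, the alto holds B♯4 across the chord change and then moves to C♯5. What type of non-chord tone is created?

B♯4 is a retardation.

The harmony at that moment is F♯ major triad (F♯, A♯, C♯); B♯4 is not a chord tone.
It is held over (the same pitch as the preceding B♯4) and left by step up to C♯5.
Held over from the previous chord and resolving up by step — a retardation.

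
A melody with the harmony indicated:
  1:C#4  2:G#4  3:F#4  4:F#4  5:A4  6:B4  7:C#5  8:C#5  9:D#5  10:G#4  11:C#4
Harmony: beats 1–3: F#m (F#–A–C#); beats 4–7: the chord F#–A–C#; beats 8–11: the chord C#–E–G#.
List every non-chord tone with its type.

The harmony at that moment is F# minor triad (F#, A, C#); G#4 is not a chord tone.
It is approached by leap up from C#4 and left by step down to F#4.
Leap in, step out — an appoggiatura.
The harmony at that moment is F# minor triad (F#, A, C#); B4 is not a chord tone.
It is approached by step up from A4 and left by step up to C#5.
Step in, step out in the same direction — a passing tone.
The harmony at that moment is C# minor triad (C#, E, G#); D#5 is not a chord tone.
It is approached by step up from C#5 and left by leap down to G#4.
Step in, leap out — an escape tone.

G#4 (beat 2) — appoggiatura; B4 (beat 6) — passing tone; D#5 (beat 9) — escape tone.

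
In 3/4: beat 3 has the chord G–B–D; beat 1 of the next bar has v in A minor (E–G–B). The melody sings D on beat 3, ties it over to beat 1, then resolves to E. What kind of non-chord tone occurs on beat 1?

Retardation.

The harmony at that moment is E minor triad (E, G, B); D is not a chord tone.
It is held over (the same pitch as the preceding D) and left by step up to E.
Held over from the previous chord and resolving up by step — a retardation.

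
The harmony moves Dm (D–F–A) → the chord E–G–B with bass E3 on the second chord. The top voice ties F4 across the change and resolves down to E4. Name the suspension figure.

9–8 suspension.

At the second chord the bass is E3. The suspended F4 lies a ninth above the bass; after resolving down by step to E4, the interval above the bass becomes an octave.
Suspension figures are named by those two intervals: 9–8.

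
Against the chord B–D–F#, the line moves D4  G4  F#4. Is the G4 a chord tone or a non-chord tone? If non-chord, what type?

Non-chord tone — an appoggiatura.

The harmony at that moment is B minor triad (B, D, F#); G4 is not a chord tone.
It is approached by leap up from D4 and left by step down to F#4.
Leap in, step out — an appoggiatura.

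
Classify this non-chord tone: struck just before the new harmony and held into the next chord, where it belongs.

Anticipation.

Approach: ahead of the chord change (typically by step), so it is dissonant against the current harmony. Departure: none — the same pitch is restated or held and is a chord tone of the new harmony.
Dissonant first, consonant once the harmony catches up: the note simply arrives early — an anticipation. (The reverse timing, consonant first and dissonant after the change, would be a suspension or retardation.)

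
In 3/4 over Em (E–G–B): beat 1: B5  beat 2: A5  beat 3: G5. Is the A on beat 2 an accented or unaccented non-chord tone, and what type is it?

Unaccented passing tone.

The harmony at that moment is E minor triad (E, G, B); A5 is not a chord tone.
It is approached by step down from B5 and left by step down to G5.
Step in, step out in the same direction — a passing tone.
It falls on a weak beat, so it is unaccented.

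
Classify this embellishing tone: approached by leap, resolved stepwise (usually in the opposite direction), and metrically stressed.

Appoggiatura.

Approach: by leap. Departure: by step. Metric position: strong.
Leap in, step out, in a metrically strong position — an appoggiatura. (It is the mirror image of the escape tone, which steps in and leaps out from a weak position.)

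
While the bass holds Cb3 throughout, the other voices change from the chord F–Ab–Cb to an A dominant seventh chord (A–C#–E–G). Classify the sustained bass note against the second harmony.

The harmony at that moment is A dominant seventh chord (A, C#, E, G); Cb3 is not a chord tone.
It is held over (the same pitch as the preceding Cb3) and then sustained as the same pitch into the next harmony.
Sustained through a change of harmony — a pedal tone.

Pedal tone (pedal point).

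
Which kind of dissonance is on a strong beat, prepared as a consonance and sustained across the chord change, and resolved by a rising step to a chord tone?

Retardation.

Approach: by preparation — the pitch is first a chord tone, then held (tied or repeated) while the harmony changes under it. Departure: up by step. Metric position: strong.
A prepared dissonance that resolves upward by step — a retardation. (The same figure resolving downward would be a suspension.)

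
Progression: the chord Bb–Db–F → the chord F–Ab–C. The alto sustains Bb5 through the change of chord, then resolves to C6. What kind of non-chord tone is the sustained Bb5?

The harmony at that moment is F minor triad (F, Ab, C); Bb5 is not a chord tone.
It is held over (the same pitch as the preceding Bb5) and left by step up to C6.
Held over from the previous chord and resolving up by step — a retardation.

Bb5 is a retardation.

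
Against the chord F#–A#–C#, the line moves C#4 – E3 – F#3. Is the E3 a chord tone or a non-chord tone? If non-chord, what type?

The harmony at that moment is F# major triad (F#, A#, C#); E3 is not a chord tone.
It is approached by leap down from C#4 and left by step up to F#3.
Leap in, step out — an appoggiatura.

Non-chord tone — an appoggiatura.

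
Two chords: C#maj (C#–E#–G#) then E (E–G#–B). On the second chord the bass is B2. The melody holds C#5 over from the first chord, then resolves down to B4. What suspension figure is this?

At the second chord the bass is B2. The suspended C#5 lies a ninth above the bass; after resolving down by step to B4, the interval above the bass becomes an octave.
Suspension figures are named by those two intervals: 9–8.

9–8 suspension.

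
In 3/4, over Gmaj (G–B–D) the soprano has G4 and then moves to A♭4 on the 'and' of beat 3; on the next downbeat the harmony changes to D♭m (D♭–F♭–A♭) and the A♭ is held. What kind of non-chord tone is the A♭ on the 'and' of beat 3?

Anticipation.

The harmony at that moment is G major triad (G, B, D); A♭4 is not a chord tone.
It is approached by step up from G4 and then sustained as the same pitch into the next harmony.
Arriving early and becoming a chord tone when the harmony changes — an anticipation.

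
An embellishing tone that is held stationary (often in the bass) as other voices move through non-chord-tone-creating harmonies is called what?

Pedal tone.

Approach: none. Departure: none — a single pitch is sustained while the chords change around it, passing through harmonies that do not contain it.
No melodic motion at all; the dissonance is created entirely by the moving harmonies against the stationary note — a pedal tone (pedal point).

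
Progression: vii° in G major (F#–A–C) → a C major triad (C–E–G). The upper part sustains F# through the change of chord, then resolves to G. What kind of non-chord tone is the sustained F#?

The harmony at that moment is C major triad (C, E, G); F# is not a chord tone.
It is held over (the same pitch as the preceding F#) and left by step up to G.
Held over from the previous chord and resolving up by step — a retardation.

F# is a retardation.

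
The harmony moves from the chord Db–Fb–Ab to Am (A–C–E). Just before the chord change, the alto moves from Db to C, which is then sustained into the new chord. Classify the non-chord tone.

C is an anticipation.

The harmony at that moment is Db minor triad (Db, Fb, Ab); C is not a chord tone.
It is approached by step down from Db and then sustained as the same pitch into the next harmony.
Arriving early and becoming a chord tone when the harmony changes — an anticipation.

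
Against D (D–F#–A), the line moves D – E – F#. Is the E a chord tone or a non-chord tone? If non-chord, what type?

Non-chord tone — a passing tone.

The harmony at that moment is D major triad (D, F#, A); E is not a chord tone.
It is approached by step up from D and left by step up to F#.
Step in, step out in the same direction — a passing tone.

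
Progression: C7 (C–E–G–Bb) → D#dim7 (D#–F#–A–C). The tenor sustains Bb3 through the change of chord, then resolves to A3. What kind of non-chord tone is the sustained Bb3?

Bb3 is a suspension.

The harmony at that moment is D# diminished seventh chord (D#, F#, A, C); Bb3 is not a chord tone.
It is held over (the same pitch as the preceding Bb3) and left by step down to A3.
Held over from the previous chord and resolving down by step — a suspension.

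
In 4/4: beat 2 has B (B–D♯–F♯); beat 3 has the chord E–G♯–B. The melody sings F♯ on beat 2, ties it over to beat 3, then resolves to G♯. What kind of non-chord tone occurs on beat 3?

The harmony at that moment is E major triad (E, G♯, B); F♯ is not a chord tone.
It is held over (the same pitch as the preceding F♯) and left by step up to G♯.
Held over from the previous chord and resolving up by step — a retardation.

Retardation.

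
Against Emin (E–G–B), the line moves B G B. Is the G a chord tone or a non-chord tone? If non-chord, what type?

Chord tone (the third of E minor triad).

E minor triad contains E, G, B; G is the third, so it is a chord tone.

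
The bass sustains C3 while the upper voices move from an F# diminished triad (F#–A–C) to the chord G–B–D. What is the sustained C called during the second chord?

Pedal tone (pedal point).

The harmony at that moment is G major triad (G, B, D); C3 is not a chord tone.
It is held over (the same pitch as the preceding C3) and then sustained as the same pitch into the next harmony.
Sustained through a change of harmony — a pedal tone.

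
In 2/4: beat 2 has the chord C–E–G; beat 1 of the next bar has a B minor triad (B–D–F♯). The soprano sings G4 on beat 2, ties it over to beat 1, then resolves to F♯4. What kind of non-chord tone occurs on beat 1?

The harmony at that moment is B minor triad (B, D, F♯); G4 is not a chord tone.
It is held over (the same pitch as the preceding G4) and left by step down to F♯4.
Held over from the previous chord and resolving down by step — a suspension.

Suspension.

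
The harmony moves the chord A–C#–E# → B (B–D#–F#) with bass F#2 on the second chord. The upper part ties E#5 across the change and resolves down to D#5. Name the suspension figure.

7–6 suspension.

At the second chord the bass is F#2. The suspended E#5 lies a seventh above the bass; after resolving down by step to D#5, the interval above the bass becomes a sixth.
Suspension figures are named by those two intervals: 7–6.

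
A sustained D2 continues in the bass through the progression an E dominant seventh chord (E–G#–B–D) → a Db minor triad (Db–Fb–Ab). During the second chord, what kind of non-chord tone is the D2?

The harmony at that moment is Db minor triad (Db, Fb, Ab); D2 is not a chord tone.
It is held over (the same pitch as the preceding D2) and then sustained as the same pitch into the next harmony.
Sustained through a change of harmony — a pedal tone.

Pedal tone (pedal point).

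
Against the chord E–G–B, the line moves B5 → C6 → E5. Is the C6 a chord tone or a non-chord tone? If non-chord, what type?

The harmony at that moment is E minor triad (E, G, B); C6 is not a chord tone.
It is approached by step up from B5 and left by leap down to E5.
Step in, leap out — an escape tone.

Non-chord tone — an escape tone.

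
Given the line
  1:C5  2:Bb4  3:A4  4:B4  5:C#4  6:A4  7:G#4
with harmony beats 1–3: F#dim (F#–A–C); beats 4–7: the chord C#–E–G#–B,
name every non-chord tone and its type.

The harmony at that moment is F# diminished triad (F#, A, C); Bb4 is not a chord tone.
It is approached by step down from C5 and left by step down to A4.
Step in, step out in the same direction — a passing tone.
The harmony at that moment is C# minor seventh chord (C#, E, G#, B); A4 is not a chord tone.
It is approached by leap up from C#4 and left by step down to G#4.
Leap in, step out — an appoggiatura.

Bb4 (beat 2) — passing tone; A4 (beat 6) — appoggiatura.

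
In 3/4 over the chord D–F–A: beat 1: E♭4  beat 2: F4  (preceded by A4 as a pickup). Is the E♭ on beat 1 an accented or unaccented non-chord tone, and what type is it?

Accented appoggiatura.

The harmony at that moment is D minor triad (D, F, A); E♭4 is not a chord tone.
It is approached by leap down from A4 and left by step up to F4.
Leap in, step out — an appoggiatura.
It falls on the downbeat, so it is accented.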